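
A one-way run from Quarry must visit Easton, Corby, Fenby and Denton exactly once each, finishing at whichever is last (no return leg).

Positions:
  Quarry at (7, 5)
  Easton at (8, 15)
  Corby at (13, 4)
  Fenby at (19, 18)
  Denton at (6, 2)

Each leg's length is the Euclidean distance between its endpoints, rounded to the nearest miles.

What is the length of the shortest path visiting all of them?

There are 4! = 24 possible orderings.
Quarry → Easton → Corby → Fenby → Denton: 10+12+15+21 = 58
Quarry → Easton → Corby → Denton → Fenby: 10+12+7+21 = 50
Quarry → Easton → Fenby → Corby → Denton: 10+11+15+7 = 43
Quarry → Easton → Fenby → Denton → Corby: 10+11+21+7 = 49
Quarry → Easton → Denton → Corby → Fenby: 10+13+7+15 = 45
Quarry → Easton → Denton → Fenby → Corby: 10+13+21+15 = 59
Quarry → Corby → Easton → Fenby → Denton: 6+12+11+21 = 50
Quarry → Corby → Easton → Denton → Fenby: 6+12+13+21 = 52
Quarry → Corby → Fenby → Easton → Denton: 6+15+11+13 = 45
Quarry → Corby → Fenby → Denton → Easton: 6+15+21+13 = 55
Quarry → Corby → Denton → Easton → Fenby: 6+7+13+11 = 37
Quarry → Corby → Denton → Fenby → Easton: 6+7+21+11 = 45
Quarry → Fenby → Easton → Corby → Denton: 18+11+12+7 = 48
Quarry → Fenby → Easton → Denton → Corby: 18+11+13+7 = 49
… (10 more)
Quarry → Denton → Corby → Easton → Fenby: 3+7+12+11 = 33  ← best
The minimum is 33.
One shortest path: Quarry → Denton → Corby → Easton → Fenby.

33 miles — the minimum one-way total.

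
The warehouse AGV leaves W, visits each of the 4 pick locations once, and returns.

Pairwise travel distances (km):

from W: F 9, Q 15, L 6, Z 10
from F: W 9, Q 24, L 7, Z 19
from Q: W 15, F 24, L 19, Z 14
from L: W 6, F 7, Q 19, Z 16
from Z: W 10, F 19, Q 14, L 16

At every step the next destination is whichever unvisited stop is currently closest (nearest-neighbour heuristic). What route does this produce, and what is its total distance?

61 km along W → L → F → Z → Q → W.

From W: distances to unvisited — L=6, F=9, Z=10, Q=15. Nearest is L (6).
From L: distances to unvisited — F=7, Z=16, Q=19. Nearest is F (7).
From F: distances to unvisited — Z=19, Q=24. Nearest is Z (19).
From Z: distances to unvisited — Q=14. Nearest is Q (14).
Return Q→W: 15.
Total = 6 + 7 + 19 + 14 + 15 = 61.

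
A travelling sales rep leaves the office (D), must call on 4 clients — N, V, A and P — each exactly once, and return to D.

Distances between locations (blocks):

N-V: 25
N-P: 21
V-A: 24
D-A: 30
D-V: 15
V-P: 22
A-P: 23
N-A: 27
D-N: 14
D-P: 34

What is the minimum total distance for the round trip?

97 blocks — the shortest possible round trip.

D → N → V → A → P → D: 14+25+24+23+34 = 120
D → N → V → P → A → D: 14+25+22+23+30 = 114
D → N → A → V → P → D: 14+27+24+22+34 = 121
D → N → A → P → V → D: 14+27+23+22+15 = 101
D → N → P → V → A → D: 14+21+22+24+30 = 111
D → N → P → A → V → D: 14+21+23+24+15 = 97
D → V → N → A → P → D: 15+25+27+23+34 = 124
D → V → N → P → A → D: 15+25+21+23+30 = 114
D → V → A → N → P → D: 15+24+27+21+34 = 121
D → V → P → N → A → D: 15+22+21+27+30 = 115
D → A → N → V → P → D: 30+27+25+22+34 = 138
D → A → V → N → P → D: 30+24+25+21+34 = 134
The minimum is 97.
One optimal route: D → N → P → A → V → D (or its reverse).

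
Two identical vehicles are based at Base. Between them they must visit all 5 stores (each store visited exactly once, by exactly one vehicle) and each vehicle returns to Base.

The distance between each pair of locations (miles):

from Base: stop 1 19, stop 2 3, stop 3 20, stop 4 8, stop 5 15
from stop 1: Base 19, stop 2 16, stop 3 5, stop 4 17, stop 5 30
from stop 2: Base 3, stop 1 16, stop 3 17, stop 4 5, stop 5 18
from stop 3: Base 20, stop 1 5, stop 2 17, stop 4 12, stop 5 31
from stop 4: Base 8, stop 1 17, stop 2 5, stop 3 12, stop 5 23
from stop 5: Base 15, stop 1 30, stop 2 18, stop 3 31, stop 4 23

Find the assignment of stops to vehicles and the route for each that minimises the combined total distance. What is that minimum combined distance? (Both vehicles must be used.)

Check every non-empty split of the stops between the two vehicles; for each half take its own optimal tour:
  {stop 1} + {stop 2, stop 3, stop 4, stop 5}: 38 + 66 = 104
  {stop 2} + {stop 1, stop 3, stop 4, stop 5}: 6 + 70 = 76
  {stop 1, stop 2} + {stop 3, stop 4, stop 5}: 38 + 66 = 104
  {stop 3} + {stop 1, stop 2, stop 4, stop 5}: 40 + 70 = 110
  {stop 1, stop 3} + {stop 2, stop 4, stop 5}: 44 + 46 = 90
  {stop 2, stop 3} + {stop 1, stop 4, stop 5}: 40 + 70 = 110
  … (15 splits in total)
  {stop 1, stop 2, stop 3, stop 4} + {stop 5}: 44 + 30 = 74  ← best
Best: vehicle 1 Base → stop 1 → stop 3 → stop 4 → stop 2 → Base = 44; vehicle 2 Base → stop 5 → Base = 30; combined 74.

74 miles — the smallest possible combined total.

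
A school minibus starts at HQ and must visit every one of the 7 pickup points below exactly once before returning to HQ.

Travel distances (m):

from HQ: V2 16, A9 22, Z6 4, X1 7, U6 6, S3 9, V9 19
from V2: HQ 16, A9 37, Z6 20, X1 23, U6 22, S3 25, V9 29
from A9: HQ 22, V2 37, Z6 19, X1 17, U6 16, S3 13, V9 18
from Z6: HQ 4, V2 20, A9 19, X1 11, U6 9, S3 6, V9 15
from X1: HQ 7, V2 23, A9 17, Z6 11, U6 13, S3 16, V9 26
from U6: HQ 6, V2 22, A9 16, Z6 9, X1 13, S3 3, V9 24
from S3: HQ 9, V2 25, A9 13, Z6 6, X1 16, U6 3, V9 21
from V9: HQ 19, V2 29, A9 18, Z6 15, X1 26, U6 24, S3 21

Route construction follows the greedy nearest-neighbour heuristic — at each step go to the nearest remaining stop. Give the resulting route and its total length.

From HQ: distances to unvisited — Z6=4, U6=6, X1=7, S3=9, V2=16, V9=19, A9=22. Nearest is Z6 (4).
From Z6: distances to unvisited — S3=6, U6=9, X1=11, V9=15, A9=19, V2=20. Nearest is S3 (6).
From S3: distances to unvisited — U6=3, A9=13, X1=16, V9=21, V2=25. Nearest is U6 (3).
From U6: distances to unvisited — X1=13, A9=16, V2=22, V9=24. Nearest is X1 (13).
From X1: distances to unvisited — A9=17, V2=23, V9=26. Nearest is A9 (17).
From A9: distances to unvisited — V9=18, V2=37. Nearest is V9 (18).
From V9: distances to unvisited — V2=29. Nearest is V2 (29).
Return V2→HQ: 16.
Total = 4 + 6 + 3 + 13 + 17 + 18 + 29 + 16 = 106.

Total distance 106 m via the nearest-neighbour route HQ → Z6 → S3 → U6 → X1 → A9 → V9 → V2 → HQ.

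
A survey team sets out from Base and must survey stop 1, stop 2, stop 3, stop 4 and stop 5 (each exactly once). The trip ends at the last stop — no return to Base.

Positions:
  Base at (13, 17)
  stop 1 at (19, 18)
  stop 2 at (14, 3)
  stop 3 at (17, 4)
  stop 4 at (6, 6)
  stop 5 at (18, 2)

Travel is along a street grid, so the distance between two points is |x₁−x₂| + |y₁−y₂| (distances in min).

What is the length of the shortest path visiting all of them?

There are 5! = 120 possible orderings.
Base→stop 1→stop 2→stop 3→stop 4→stop 5: 7+20+4+13+16 = 60
Base→stop 1→stop 2→stop 3→stop 5→stop 4: 7+20+4+3+16 = 50
Base→stop 1→stop 2→stop 4→stop 3→stop 5: 7+20+11+13+3 = 54
Base→stop 1→stop 2→stop 4→stop 5→stop 3: 7+20+11+16+3 = 57
Base→stop 1→stop 2→stop 5→stop 3→stop 4: 7+20+5+3+13 = 48
Base→stop 1→stop 2→stop 5→stop 4→stop 3: 7+20+5+16+13 = 61
Base→stop 1→stop 3→stop 2→stop 4→stop 5: 7+16+4+11+16 = 54
Base→stop 1→stop 3→stop 2→stop 5→stop 4: 7+16+4+5+16 = 48
Base→stop 1→stop 3→stop 4→stop 2→stop 5: 7+16+13+11+5 = 52
Base→stop 1→stop 3→stop 4→stop 5→stop 2: 7+16+13+16+5 = 57
Base→stop 1→stop 3→stop 5→stop 2→stop 4: 7+16+3+5+11 = 42
Base→stop 1→stop 3→stop 5→stop 4→stop 2: 7+16+3+16+11 = 53
Base→stop 1→stop 4→stop 2→stop 3→stop 5: 7+25+11+4+3 = 50
Base→stop 1→stop 4→stop 2→stop 5→stop 3: 7+25+11+5+3 = 51
… (106 more)
The minimum is 42.
One shortest path: Base → stop 1 → stop 3 → stop 5 → stop 2 → stop 4.

Minimum one-way distance = 42 min.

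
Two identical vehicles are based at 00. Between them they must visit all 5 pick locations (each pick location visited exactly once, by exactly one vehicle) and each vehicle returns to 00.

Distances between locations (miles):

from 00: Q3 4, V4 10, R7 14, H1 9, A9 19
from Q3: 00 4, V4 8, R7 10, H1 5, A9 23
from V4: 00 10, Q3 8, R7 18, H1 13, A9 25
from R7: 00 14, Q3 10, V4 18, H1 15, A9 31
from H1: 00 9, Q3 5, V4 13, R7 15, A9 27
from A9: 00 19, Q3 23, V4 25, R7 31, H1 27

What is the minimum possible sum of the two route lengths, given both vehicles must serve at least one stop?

There are 2^4 − 1 = 15 ways to divide the 5 stops into two non-empty groups. For each, the best each vehicle can do is its own shortest tour through its group:
  {Q3} + {V4, R7, H1, A9}: 8 + 86 = 94
  {V4} + {Q3, R7, H1, A9}: 20 + 74 = 94
  {Q3, V4} + {R7, H1, A9}: 22 + 74 = 96
  {R7} + {Q3, V4, H1, A9}: 28 + 66 = 94
  {Q3, R7} + {V4, H1, A9}: 28 + 66 = 94
  {V4, R7} + {Q3, H1, A9}: 42 + 55 = 97
  … (15 splits in total)
  {Q3, V4, R7, H1} + {A9}: 52 + 38 = 90  ← best
Best: vehicle 1 00 → Q3 → R7 → H1 → V4 → 00 = 52; vehicle 2 00 → A9 → 00 = 38; combined 90.

Minimum combined distance: 90 miles.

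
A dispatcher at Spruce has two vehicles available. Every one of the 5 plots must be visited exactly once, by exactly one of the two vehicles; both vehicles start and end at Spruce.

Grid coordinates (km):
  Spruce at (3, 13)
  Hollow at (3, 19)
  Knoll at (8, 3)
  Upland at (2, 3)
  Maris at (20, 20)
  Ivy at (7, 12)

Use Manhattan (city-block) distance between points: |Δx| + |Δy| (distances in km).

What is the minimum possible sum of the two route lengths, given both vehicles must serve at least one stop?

Minimum combined distance: 80 km.

There are 2^4 − 1 = 15 ways to divide the 5 stops into two non-empty groups. For each, the best each vehicle can do is its own shortest tour through its group:
  {Hollow} + {Knoll, Upland, Maris, Ivy}: 12 + 72 = 84
  {Knoll} + {Hollow, Upland, Maris, Ivy}: 30 + 70 = 100
  {Hollow, Knoll} + {Upland, Maris, Ivy}: 42 + 70 = 112
  {Upland} + {Hollow, Knoll, Maris, Ivy}: 22 + 68 = 90
  {Hollow, Upland} + {Knoll, Maris, Ivy}: 34 + 68 = 102
  {Knoll, Upland} + {Hollow, Maris, Ivy}: 32 + 50 = 82
  … (15 splits in total)
  {Hollow, Maris} + {Knoll, Upland, Ivy}: 48 + 32 = 80  ← best
Best: vehicle 1 Spruce → Hollow → Maris → Spruce = 48; vehicle 2 Spruce → Upland → Knoll → Ivy → Spruce = 32; combined 80.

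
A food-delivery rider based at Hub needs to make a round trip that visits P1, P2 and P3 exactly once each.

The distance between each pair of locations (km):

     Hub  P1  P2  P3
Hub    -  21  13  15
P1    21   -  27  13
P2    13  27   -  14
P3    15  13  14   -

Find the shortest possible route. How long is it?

Shortest round trip = 61 km.

There are 3 distinct closed tours to check (reversals are equivalent).
Hub → P1 → P2 → P3 → Hub: 21+27+14+15 = 77
Hub → P1 → P3 → P2 → Hub: 21+13+14+13 = 61
Hub → P2 → P1 → P3 → Hub: 13+27+13+15 = 68
The minimum is 61.
One optimal route: Hub → P1 → P3 → P2 → Hub (or its reverse).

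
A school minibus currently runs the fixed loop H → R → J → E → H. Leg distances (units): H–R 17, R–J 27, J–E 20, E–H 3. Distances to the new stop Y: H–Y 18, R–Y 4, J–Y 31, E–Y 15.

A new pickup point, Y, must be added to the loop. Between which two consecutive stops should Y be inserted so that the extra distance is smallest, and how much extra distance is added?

Insertion cost between consecutive stops i–j is d(i,Y) + d(Y,j) − d(i,j):
  between H and R: 18 + 4 − 17 = 5
  between R and J: 4 + 31 − 27 = 8
  between J and E: 31 + 15 − 20 = 26
  between E and H: 15 + 18 − 3 = 30
Cheapest insertion is between H and R, adding 5.
New total = 67 + 5 = 72.

Adding 5 by placing Y on the H–R leg.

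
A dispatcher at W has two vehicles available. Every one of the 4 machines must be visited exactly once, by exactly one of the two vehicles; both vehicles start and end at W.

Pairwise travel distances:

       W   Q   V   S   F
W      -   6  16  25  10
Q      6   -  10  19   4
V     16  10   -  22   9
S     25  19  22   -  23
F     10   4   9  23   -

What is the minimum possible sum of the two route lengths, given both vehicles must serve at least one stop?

There are 2^3 − 1 = 7 ways to divide the 4 stops into two non-empty groups. For each, the best each vehicle can do is its own shortest tour through its group:
  {Q} + {V, S, F}: 12 + 66 = 78
  {V} + {Q, S, F}: 32 + 58 = 90
  {Q, V} + {S, F}: 32 + 58 = 90
  {S} + {Q, V, F}: 50 + 35 = 85
  {Q, S} + {V, F}: 50 + 35 = 85
  {V, S} + {Q, F}: 63 + 20 = 83
  … (7 splits in total)
Best: vehicle 1 W → Q → W = 12; vehicle 2 W → S → V → F → W = 66; combined 78.

78 — the smallest possible combined total.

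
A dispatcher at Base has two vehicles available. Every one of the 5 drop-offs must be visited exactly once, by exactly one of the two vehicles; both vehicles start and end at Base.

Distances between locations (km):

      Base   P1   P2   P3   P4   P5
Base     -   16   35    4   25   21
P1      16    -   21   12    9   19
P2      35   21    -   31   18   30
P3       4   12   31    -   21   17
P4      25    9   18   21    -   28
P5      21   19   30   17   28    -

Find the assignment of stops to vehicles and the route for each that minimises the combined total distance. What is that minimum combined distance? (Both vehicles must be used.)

Minimum combined distance: 102 km.

Check every non-empty split of the stops between the two vehicles; for each half take its own optimal tour:
  {P1} + {P2, P3, P4, P5}: 32 + 94 = 126
  {P2} + {P1, P3, P4, P5}: 70 + 74 = 144
  {P1, P2} + {P3, P4, P5}: 72 + 74 = 146
  {P3} + {P1, P2, P4, P5}: 8 + 94 = 102
  {P1, P3} + {P2, P4, P5}: 32 + 94 = 126
  {P2, P3} + {P1, P4, P5}: 70 + 74 = 144
  … (15 splits in total)
Best: vehicle 1 Base → P3 → Base = 8; vehicle 2 Base → P1 → P4 → P2 → P5 → Base = 94; combined 102.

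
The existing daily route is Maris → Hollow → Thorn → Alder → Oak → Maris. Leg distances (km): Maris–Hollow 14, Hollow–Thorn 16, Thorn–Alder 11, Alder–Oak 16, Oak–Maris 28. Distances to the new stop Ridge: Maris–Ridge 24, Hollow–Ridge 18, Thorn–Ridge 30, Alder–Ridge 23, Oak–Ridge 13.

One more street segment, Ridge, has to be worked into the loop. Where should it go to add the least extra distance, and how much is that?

Insertion cost between consecutive stops i–j is d(i,Ridge) + d(Ridge,j) − d(i,j):
  between Maris and Hollow: 24 + 18 − 14 = 28
  between Hollow and Thorn: 18 + 30 − 16 = 32
  between Thorn and Alder: 30 + 23 − 11 = 42
  between Alder and Oak: 23 + 13 − 16 = 20
  between Oak and Maris: 13 + 24 − 28 = 9
Cheapest insertion is between Oak and Maris, adding 9.
New total = 85 + 9 = 94.

+9 km — insert Ridge between Oak and Maris.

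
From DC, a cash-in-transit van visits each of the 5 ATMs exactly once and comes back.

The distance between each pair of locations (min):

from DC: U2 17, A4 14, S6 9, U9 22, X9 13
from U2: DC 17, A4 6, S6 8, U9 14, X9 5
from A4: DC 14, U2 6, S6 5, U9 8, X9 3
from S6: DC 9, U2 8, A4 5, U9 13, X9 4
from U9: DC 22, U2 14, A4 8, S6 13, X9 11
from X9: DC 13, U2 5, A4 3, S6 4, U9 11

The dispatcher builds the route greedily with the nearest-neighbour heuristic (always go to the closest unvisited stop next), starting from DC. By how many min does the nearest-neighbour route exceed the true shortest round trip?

DC: S6=9, X9=13, A4=14, U2=17, U9=22 ⇒ S6
S6: X9=4, A4=5, U2=8, U9=13 ⇒ X9
X9: A4=3, U2=5, U9=11 ⇒ A4
A4: U2=6, U9=8 ⇒ U2
U2: U9=14 ⇒ U9
NN route DC → S6 → X9 → A4 → U2 → U9 → DC costs 58.
Optimal: DC → A4 → U9 → U2 → X9 → S6 → DC costs 54 (by enumerating all 60 distinct tours).
Excess = 58 − 54 = 4.

Excess over optimum: 4 min.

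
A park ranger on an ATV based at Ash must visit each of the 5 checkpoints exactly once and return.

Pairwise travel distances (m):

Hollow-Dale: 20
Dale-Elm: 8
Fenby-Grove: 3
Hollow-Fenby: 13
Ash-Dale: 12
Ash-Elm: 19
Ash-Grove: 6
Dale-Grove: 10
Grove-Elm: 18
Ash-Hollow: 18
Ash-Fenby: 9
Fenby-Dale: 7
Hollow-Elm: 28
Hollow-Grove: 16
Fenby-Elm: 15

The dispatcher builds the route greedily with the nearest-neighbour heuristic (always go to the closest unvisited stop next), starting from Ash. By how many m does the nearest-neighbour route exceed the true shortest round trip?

The nearest-neighbour route is 1 m longer than optimal.

Ash: Grove=6, Fenby=9, Dale=12, Hollow=18, Elm=19 ⇒ Grove
Grove: Fenby=3, Dale=10, Hollow=16, Elm=18 ⇒ Fenby
Fenby: Dale=7, Hollow=13, Elm=15 ⇒ Dale
Dale: Elm=8, Hollow=20 ⇒ Elm
Elm: Hollow=28 ⇒ Hollow
NN route Ash → Grove → Fenby → Dale → Elm → Hollow → Ash costs 70.
Optimal: Ash → Grove → Hollow → Fenby → Dale → Elm → Ash costs 69 (by enumerating all 60 distinct tours).
Excess = 70 − 69 = 1.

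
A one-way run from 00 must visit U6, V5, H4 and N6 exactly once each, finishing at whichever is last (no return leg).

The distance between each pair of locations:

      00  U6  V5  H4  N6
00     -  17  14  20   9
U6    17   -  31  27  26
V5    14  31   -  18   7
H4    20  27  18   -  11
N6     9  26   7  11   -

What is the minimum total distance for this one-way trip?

Minimum one-way distance = 59.

There are 4! = 24 possible orderings.
00 - U6 - V5 - H4 - N6: 17+31+18+11 = 77
00 - U6 - V5 - N6 - H4: 17+31+7+11 = 66
00 - U6 - H4 - V5 - N6: 17+27+18+7 = 69
00 - U6 - H4 - N6 - V5: 17+27+11+7 = 62
00 - U6 - N6 - V5 - H4: 17+26+7+18 = 68
00 - U6 - N6 - H4 - V5: 17+26+11+18 = 72
00 - V5 - U6 - H4 - N6: 14+31+27+11 = 83
00 - V5 - U6 - N6 - H4: 14+31+26+11 = 82
00 - V5 - H4 - U6 - N6: 14+18+27+26 = 85
00 - V5 - H4 - N6 - U6: 14+18+11+26 = 69
00 - V5 - N6 - U6 - H4: 14+7+26+27 = 74
00 - V5 - N6 - H4 - U6: 14+7+11+27 = 59
00 - H4 - U6 - V5 - N6: 20+27+31+7 = 85
00 - H4 - U6 - N6 - V5: 20+27+26+7 = 80
… (10 more)
The minimum is 59.
One shortest path: 00 → V5 → N6 → H4 → U6.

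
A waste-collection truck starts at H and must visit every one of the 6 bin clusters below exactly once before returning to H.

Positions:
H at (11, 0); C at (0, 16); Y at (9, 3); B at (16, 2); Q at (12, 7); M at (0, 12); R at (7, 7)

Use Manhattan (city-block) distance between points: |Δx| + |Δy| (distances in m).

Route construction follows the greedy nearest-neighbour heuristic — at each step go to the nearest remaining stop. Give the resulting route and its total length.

From H: distances to unvisited — Y=5, B=7, Q=8, R=11, M=23, C=27. Nearest is Y (5).
From Y: distances to unvisited — R=6, Q=7, B=8, M=18, C=22. Nearest is R (6).
From R: distances to unvisited — Q=5, M=12, B=14, C=16. Nearest is Q (5).
From Q: distances to unvisited — B=9, M=17, C=21. Nearest is B (9).
From B: distances to unvisited — M=26, C=30. Nearest is M (26).
From M: distances to unvisited — C=4. Nearest is C (4).
Return C→H: 27.
Total = 5 + 6 + 5 + 9 + 26 + 4 + 27 = 82.

82 m along H → Y → R → Q → B → M → C → H.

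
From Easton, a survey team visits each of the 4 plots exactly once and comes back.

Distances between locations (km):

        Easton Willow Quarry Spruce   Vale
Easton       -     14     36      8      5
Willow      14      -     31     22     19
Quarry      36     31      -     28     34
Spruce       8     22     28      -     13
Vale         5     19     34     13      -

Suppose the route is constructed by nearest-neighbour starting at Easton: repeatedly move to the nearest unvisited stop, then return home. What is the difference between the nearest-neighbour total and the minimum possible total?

16 km longer than the optimal tour.

From Easton: Vale=5, Spruce=8, Willow=14, Quarry=36 → choose Vale (5).
From Vale: Spruce=13, Willow=19, Quarry=34 → choose Spruce (13).
From Spruce: Willow=22, Quarry=28 → choose Willow (22).
From Willow: Quarry=31 → choose Quarry (31).
NN route Easton → Vale → Spruce → Willow → Quarry → Easton costs 107.
Optimal: Easton → Willow → Quarry → Spruce → Vale → Easton costs 91 (by enumerating all 12 distinct tours).
Excess = 107 − 91 = 16.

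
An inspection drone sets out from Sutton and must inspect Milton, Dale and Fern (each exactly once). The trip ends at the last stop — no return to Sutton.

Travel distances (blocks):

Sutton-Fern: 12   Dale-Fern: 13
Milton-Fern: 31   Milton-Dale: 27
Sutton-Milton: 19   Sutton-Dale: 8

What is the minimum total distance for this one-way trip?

Minimum one-way distance = 52 blocks.

There are 3! = 6 possible orderings.
Sutton - Milton - Dale - Fern: 19+27+13 = 59
Sutton - Milton - Fern - Dale: 19+31+13 = 63
Sutton - Dale - Milton - Fern: 8+27+31 = 66
Sutton - Dale - Fern - Milton: 8+13+31 = 52
Sutton - Fern - Milton - Dale: 12+31+27 = 70
Sutton - Fern - Dale - Milton: 12+13+27 = 52
The minimum is 52.
One shortest path: Sutton → Dale → Fern → Milton.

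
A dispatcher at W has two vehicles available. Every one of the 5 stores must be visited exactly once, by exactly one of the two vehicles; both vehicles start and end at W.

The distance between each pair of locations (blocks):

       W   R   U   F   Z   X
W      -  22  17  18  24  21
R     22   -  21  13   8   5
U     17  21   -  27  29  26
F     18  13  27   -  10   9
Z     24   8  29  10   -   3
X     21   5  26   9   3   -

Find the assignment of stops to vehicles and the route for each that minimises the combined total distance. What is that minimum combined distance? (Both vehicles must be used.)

92 blocks — the smallest possible combined total.

There are 2^4 − 1 = 15 ways to divide the 5 stops into two non-empty groups. For each, the best each vehicle can do is its own shortest tour through its group:
  {R} + {U, F, Z, X}: 44 + 74 = 118
  {U} + {R, F, Z, X}: 34 + 58 = 92
  {R, U} + {F, Z, X}: 60 + 52 = 112
  {F} + {R, U, Z, X}: 36 + 70 = 106
  {R, F} + {U, Z, X}: 53 + 70 = 123
  {U, F} + {R, Z, X}: 62 + 54 = 116
  … (15 splits in total)
Best: vehicle 1 W → U → W = 34; vehicle 2 W → R → X → Z → F → W = 58; combined 92.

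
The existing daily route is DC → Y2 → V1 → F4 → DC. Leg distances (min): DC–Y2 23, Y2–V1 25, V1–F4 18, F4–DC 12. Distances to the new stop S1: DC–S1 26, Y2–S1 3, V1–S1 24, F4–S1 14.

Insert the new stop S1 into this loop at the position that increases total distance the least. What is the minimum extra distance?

Insertion cost between consecutive stops i–j is d(i,S1) + d(S1,j) − d(i,j):
  between DC and Y2: 26 + 3 − 23 = 6
  between Y2 and V1: 3 + 24 − 25 = 2
  between V1 and F4: 24 + 14 − 18 = 20
  between F4 and DC: 14 + 26 − 12 = 28
Cheapest insertion is between Y2 and V1, adding 2.
New total = 78 + 2 = 80.

Adding 2 min by placing S1 on the Y2–V1 leg.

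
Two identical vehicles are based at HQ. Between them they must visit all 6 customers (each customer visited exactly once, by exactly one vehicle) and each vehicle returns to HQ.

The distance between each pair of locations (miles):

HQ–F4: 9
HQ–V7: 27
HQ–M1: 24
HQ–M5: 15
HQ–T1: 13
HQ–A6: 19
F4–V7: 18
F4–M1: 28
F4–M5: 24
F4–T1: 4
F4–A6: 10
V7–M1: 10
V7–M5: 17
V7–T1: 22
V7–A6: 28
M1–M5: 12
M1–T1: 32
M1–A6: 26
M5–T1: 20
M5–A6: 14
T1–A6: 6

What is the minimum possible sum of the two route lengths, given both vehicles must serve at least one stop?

100 miles — the smallest possible combined total.

Check every non-empty split of the stops between the two vehicles; for each half take its own optimal tour:
  {F4} + {V7, M1, M5, T1, A6}: 18 + 82 = 100
  {V7} + {F4, M1, M5, T1, A6}: 54 + 69 = 123
  {F4, V7} + {M1, M5, T1, A6}: 54 + 69 = 123
  {M1} + {F4, V7, M5, T1, A6}: 48 + 77 = 125
  {F4, M1} + {V7, M5, T1, A6}: 61 + 77 = 138
  {V7, M1} + {F4, M5, T1, A6}: 61 + 48 = 109
  … (31 splits in total)
Best: vehicle 1 HQ → F4 → HQ = 18; vehicle 2 HQ → V7 → M1 → M5 → A6 → T1 → HQ = 82; combined 100.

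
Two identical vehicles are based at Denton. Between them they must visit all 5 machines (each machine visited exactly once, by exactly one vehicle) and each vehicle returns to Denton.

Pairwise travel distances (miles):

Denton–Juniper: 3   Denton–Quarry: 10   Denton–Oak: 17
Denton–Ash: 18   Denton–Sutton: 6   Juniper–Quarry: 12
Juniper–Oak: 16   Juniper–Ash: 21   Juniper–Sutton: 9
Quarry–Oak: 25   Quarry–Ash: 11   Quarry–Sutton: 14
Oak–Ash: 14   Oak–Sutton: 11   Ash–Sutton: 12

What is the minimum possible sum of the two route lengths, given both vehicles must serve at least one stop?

Try each way of splitting the stops between the two vehicles (each non-empty) and, for each split, find the best tour for each vehicle:
  {Juniper} + {Quarry, Oak, Ash, Sutton}: 6 + 52 = 58
  {Quarry} + {Juniper, Oak, Ash, Sutton}: 20 + 51 = 71
  {Juniper, Quarry} + {Oak, Ash, Sutton}: 25 + 49 = 74
  {Oak} + {Juniper, Quarry, Ash, Sutton}: 34 + 44 = 78
  {Juniper, Oak} + {Quarry, Ash, Sutton}: 36 + 39 = 75
  {Quarry, Oak} + {Juniper, Ash, Sutton}: 52 + 42 = 94
  … (15 splits in total)
Best: vehicle 1 Denton → Juniper → Denton = 6; vehicle 2 Denton → Quarry → Ash → Oak → Sutton → Denton = 52; combined 58.

58 miles — the smallest possible combined total.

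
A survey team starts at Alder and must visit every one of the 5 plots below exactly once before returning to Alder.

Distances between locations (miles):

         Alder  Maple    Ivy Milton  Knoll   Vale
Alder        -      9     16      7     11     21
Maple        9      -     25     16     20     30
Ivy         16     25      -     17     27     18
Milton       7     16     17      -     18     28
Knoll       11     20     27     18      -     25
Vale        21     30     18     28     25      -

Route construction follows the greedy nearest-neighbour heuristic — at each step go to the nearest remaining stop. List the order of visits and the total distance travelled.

Alder → [Milton:7 / Maple:9 / Knoll:11 / Ivy:16 / Vale:21] → Milton (7)
Milton → [Maple:16 / Ivy:17 / Knoll:18 / Vale:28] → Maple (16)
Maple → [Knoll:20 / Ivy:25 / Vale:30] → Knoll (20)
Knoll → [Vale:25 / Ivy:27] → Vale (25)
Vale → [Ivy:18] → Ivy (18)
Return Ivy→Alder: 16.
Total = 7 + 16 + 20 + 25 + 18 + 16 = 102.

Total distance 102 miles via the nearest-neighbour route Alder → Milton → Maple → Knoll → Vale → Ivy → Alder.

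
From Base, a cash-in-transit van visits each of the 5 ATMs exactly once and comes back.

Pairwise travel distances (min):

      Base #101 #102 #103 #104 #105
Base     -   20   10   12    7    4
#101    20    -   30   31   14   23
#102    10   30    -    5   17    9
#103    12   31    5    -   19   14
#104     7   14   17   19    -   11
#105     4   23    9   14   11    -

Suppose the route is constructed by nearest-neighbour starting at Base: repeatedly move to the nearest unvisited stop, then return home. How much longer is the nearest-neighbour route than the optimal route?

The nearest-neighbour route is 1 min longer than optimal.

Base: #105=4, #104=7, #102=10, #103=12, #101=20 ⇒ #105
#105: #102=9, #104=11, #103=14, #101=23 ⇒ #102
#102: #103=5, #104=17, #101=30 ⇒ #103
#103: #104=19, #101=31 ⇒ #104
#104: #101=14 ⇒ #101
NN route Base → #105 → #102 → #103 → #104 → #101 → Base costs 71.
Optimal: Base → #103 → #102 → #105 → #101 → #104 → Base costs 70 (by enumerating all 60 distinct tours).
Excess = 71 − 70 = 1.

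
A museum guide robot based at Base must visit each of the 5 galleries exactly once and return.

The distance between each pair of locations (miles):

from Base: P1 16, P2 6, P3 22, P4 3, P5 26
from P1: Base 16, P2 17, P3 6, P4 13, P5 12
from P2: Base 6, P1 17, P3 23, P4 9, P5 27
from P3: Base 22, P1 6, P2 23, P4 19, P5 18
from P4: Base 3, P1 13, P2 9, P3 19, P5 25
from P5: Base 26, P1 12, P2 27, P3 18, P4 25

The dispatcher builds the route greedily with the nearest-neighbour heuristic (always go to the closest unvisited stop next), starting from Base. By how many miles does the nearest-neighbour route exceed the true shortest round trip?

The nearest-neighbour route is 6 miles longer than optimal.

Base: P4=3, P2=6, P1=16, P3=22, P5=26 ⇒ P4
P4: P2=9, P1=13, P3=19, P5=25 ⇒ P2
P2: P1=17, P3=23, P5=27 ⇒ P1
P1: P3=6, P5=12 ⇒ P3
P3: P5=18 ⇒ P5
NN route Base → P4 → P2 → P1 → P3 → P5 → Base costs 79.
Optimal: Base → P2 → P5 → P1 → P3 → P4 → Base costs 73 (by enumerating all 60 distinct tours).
Excess = 79 − 73 = 6.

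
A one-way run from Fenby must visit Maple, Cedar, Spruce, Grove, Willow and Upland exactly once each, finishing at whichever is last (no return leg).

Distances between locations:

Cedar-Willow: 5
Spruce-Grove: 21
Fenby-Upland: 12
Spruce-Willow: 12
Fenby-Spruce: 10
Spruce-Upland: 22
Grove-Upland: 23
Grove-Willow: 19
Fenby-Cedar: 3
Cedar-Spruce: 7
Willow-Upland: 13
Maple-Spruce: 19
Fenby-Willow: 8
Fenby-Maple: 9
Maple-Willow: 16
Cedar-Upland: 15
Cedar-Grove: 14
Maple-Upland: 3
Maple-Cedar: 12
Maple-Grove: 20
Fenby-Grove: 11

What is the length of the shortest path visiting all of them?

Shortest open route: 58.

There are 6! = 720 possible orderings.
Fenby - Maple - Cedar - Spruce - Grove - Willow - Upland: 9+12+7+21+19+13 = 81
Fenby - Maple - Cedar - Spruce - Grove - Upland - Willow: 9+12+7+21+23+13 = 85
Fenby - Maple - Cedar - Spruce - Willow - Grove - Upland: 9+12+7+12+19+23 = 82
Fenby - Maple - Cedar - Spruce - Willow - Upland - Grove: 9+12+7+12+13+23 = 76
Fenby - Maple - Cedar - Spruce - Upland - Grove - Willow: 9+12+7+22+23+19 = 92
Fenby - Maple - Cedar - Spruce - Upland - Willow - Grove: 9+12+7+22+13+19 = 82
Fenby - Maple - Cedar - Grove - Spruce - Willow - Upland: 9+12+14+21+12+13 = 81
Fenby - Maple - Cedar - Grove - Spruce - Upland - Willow: 9+12+14+21+22+13 = 91
… (712 more)
Fenby - Maple - Upland - Willow - Cedar - Spruce - Grove: 9+3+13+5+7+21 = 58  ← best
The minimum is 58.
One shortest path: Fenby → Maple → Upland → Willow → Cedar → Spruce → Grove.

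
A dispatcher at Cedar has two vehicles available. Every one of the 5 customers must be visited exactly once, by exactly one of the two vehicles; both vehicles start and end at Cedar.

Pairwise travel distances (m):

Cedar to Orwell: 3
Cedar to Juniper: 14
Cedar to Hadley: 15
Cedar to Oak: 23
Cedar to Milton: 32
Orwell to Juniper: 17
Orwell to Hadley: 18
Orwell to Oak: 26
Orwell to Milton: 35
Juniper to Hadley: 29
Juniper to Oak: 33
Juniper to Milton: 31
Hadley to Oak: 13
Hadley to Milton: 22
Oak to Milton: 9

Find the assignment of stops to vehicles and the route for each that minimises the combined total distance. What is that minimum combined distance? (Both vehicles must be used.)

Try each way of splitting the stops between the two vehicles (each non-empty) and, for each split, find the best tour for each vehicle:
  {Orwell} + {Juniper, Hadley, Oak, Milton}: 6 + 82 = 88
  {Juniper} + {Orwell, Hadley, Oak, Milton}: 28 + 75 = 103
  {Orwell, Juniper} + {Hadley, Oak, Milton}: 34 + 69 = 103
  {Hadley} + {Orwell, Juniper, Oak, Milton}: 30 + 83 = 113
  {Orwell, Hadley} + {Juniper, Oak, Milton}: 36 + 77 = 113
  {Juniper, Hadley} + {Orwell, Oak, Milton}: 58 + 70 = 128
  … (15 splits in total)
Best: vehicle 1 Cedar → Orwell → Cedar = 6; vehicle 2 Cedar → Juniper → Milton → Oak → Hadley → Cedar = 82; combined 88.

88 m — the smallest possible combined total.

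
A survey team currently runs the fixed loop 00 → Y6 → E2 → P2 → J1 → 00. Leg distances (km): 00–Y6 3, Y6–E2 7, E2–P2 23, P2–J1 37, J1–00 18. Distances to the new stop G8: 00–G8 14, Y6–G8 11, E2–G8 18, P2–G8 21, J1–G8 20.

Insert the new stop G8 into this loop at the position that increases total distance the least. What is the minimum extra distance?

Adding 4 km by placing G8 on the P2–J1 leg.

Insertion cost between consecutive stops i–j is d(i,G8) + d(G8,j) − d(i,j):
  between 00 and Y6: 14 + 11 − 3 = 22
  between Y6 and E2: 11 + 18 − 7 = 22
  between E2 and P2: 18 + 21 − 23 = 16
  between P2 and J1: 21 + 20 − 37 = 4
  between J1 and 00: 20 + 14 − 18 = 16
Cheapest insertion is between P2 and J1, adding 4.
New total = 88 + 4 = 92.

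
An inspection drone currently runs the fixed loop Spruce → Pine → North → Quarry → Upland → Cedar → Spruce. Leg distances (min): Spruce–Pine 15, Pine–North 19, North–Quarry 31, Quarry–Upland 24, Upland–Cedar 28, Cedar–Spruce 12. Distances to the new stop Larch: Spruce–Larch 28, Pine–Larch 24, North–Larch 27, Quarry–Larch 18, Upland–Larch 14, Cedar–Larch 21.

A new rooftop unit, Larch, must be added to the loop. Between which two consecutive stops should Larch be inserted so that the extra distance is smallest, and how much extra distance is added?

Adding 7 min by placing Larch on the Upland–Cedar leg.

Insertion cost between consecutive stops i–j is d(i,Larch) + d(Larch,j) − d(i,j):
  between Spruce and Pine: 28 + 24 − 15 = 37
  between Pine and North: 24 + 27 − 19 = 32
  between North and Quarry: 27 + 18 − 31 = 14
  between Quarry and Upland: 18 + 14 − 24 = 8
  between Upland and Cedar: 14 + 21 − 28 = 7
  between Cedar and Spruce: 21 + 28 − 12 = 37
Cheapest insertion is between Upland and Cedar, adding 7.
New total = 129 + 7 = 136.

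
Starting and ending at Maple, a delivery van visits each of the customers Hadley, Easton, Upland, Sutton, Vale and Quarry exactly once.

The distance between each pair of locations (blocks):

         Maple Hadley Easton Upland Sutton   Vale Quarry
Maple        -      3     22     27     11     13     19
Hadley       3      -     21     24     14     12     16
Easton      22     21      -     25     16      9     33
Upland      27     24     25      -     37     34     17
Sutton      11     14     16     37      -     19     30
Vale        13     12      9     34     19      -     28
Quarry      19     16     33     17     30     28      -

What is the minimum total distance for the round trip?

There are 360 distinct closed tours to check (reversals are equivalent).
Maple-Hadley-Easton-Upland-Sutton-Vale-Quarry-Maple: 3+21+25+37+19+28+19 = 152
Maple-Hadley-Easton-Upland-Sutton-Quarry-Vale-Maple: 3+21+25+37+30+28+13 = 157
Maple-Hadley-Easton-Upland-Vale-Sutton-Quarry-Maple: 3+21+25+34+19+30+19 = 151
Maple-Hadley-Easton-Upland-Vale-Quarry-Sutton-Maple: 3+21+25+34+28+30+11 = 152
Maple-Hadley-Easton-Upland-Quarry-Sutton-Vale-Maple: 3+21+25+17+30+19+13 = 128
Maple-Hadley-Easton-Upland-Quarry-Vale-Sutton-Maple: 3+21+25+17+28+19+11 = 124
Maple-Hadley-Easton-Sutton-Upland-Vale-Quarry-Maple: 3+21+16+37+34+28+19 = 158
Maple-Hadley-Easton-Sutton-Upland-Quarry-Vale-Maple: 3+21+16+37+17+28+13 = 135
… (352 more)
Maple-Hadley-Quarry-Upland-Easton-Vale-Sutton-Maple: 3+16+17+25+9+19+11 = 100  ← best
The minimum is 100.
One optimal route: Maple → Hadley → Quarry → Upland → Easton → Vale → Sutton → Maple (or its reverse).

Shortest round trip = 100 blocks.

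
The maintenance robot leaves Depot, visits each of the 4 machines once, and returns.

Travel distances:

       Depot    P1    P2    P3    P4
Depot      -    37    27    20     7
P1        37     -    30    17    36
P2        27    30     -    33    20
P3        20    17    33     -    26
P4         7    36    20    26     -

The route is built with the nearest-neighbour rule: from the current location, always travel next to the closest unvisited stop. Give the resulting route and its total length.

94 along Depot → P4 → P2 → P1 → P3 → Depot.

At Depot the remaining stops are P4 7, P3 20, P2 27, P1 37; go to P4.
At P4 the remaining stops are P2 20, P3 26, P1 36; go to P2.
At P2 the remaining stops are P1 30, P3 33; go to P1.
At P1 the remaining stops are P3 17; go to P3.
Return P3→Depot: 20.
Total = 7 + 20 + 30 + 17 + 20 = 94.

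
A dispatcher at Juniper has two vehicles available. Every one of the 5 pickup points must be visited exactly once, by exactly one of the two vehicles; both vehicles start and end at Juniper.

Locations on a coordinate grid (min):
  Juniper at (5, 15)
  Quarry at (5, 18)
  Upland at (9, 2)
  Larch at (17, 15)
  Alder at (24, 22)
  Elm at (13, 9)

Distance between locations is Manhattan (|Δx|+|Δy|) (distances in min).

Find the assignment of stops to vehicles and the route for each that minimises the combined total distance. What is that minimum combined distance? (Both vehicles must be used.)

Try each way of splitting the stops between the two vehicles (each non-empty) and, for each split, find the best tour for each vehicle:
  {Quarry} + {Upland, Larch, Alder, Elm}: 6 + 78 = 84
  {Upland} + {Quarry, Larch, Alder, Elm}: 34 + 64 = 98
  {Quarry, Upland} + {Larch, Alder, Elm}: 40 + 64 = 104
  {Larch} + {Quarry, Upland, Alder, Elm}: 24 + 78 = 102
  {Quarry, Larch} + {Upland, Alder, Elm}: 30 + 78 = 108
  {Upland, Larch} + {Quarry, Alder, Elm}: 50 + 64 = 114
  … (15 splits in total)
Best: vehicle 1 Juniper → Quarry → Juniper = 6; vehicle 2 Juniper → Upland → Elm → Larch → Alder → Juniper = 78; combined 84.

Minimum combined distance: 84 min.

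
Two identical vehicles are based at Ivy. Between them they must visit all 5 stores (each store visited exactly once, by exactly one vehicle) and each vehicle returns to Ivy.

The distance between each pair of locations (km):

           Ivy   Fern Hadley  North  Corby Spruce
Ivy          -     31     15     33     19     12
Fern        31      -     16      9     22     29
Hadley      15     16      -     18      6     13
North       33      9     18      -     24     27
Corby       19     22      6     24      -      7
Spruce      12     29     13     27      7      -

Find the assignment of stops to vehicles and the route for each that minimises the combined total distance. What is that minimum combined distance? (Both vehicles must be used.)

Check every non-empty split of the stops between the two vehicles; for each half take its own optimal tour:
  {Fern} + {Hadley, North, Corby, Spruce}: 62 + 76 = 138
  {Hadley} + {Fern, North, Corby, Spruce}: 30 + 83 = 113
  {Fern, Hadley} + {North, Corby, Spruce}: 62 + 76 = 138
  {North} + {Fern, Hadley, Corby, Spruce}: 66 + 72 = 138
  {Fern, North} + {Hadley, Corby, Spruce}: 73 + 40 = 113
  {Hadley, North} + {Fern, Corby, Spruce}: 66 + 72 = 138
  … (15 splits in total)
  {Fern, Hadley, North, Corby} + {Spruce}: 83 + 24 = 107  ← best
Best: vehicle 1 Ivy → Fern → North → Hadley → Corby → Ivy = 83; vehicle 2 Ivy → Spruce → Ivy = 24; combined 107.

107 km — the smallest possible combined total.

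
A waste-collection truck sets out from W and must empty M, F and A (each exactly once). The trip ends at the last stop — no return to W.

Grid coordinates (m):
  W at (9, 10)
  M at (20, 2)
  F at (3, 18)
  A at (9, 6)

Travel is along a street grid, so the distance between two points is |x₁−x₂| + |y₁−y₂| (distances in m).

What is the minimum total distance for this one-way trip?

Minimum one-way distance = 47 m.

There are 3! = 6 possible orderings.
W → M → F → A: 19+33+18 = 70
W → M → A → F: 19+15+18 = 52
W → F → M → A: 14+33+15 = 62
W → F → A → M: 14+18+15 = 47
W → A → M → F: 4+15+33 = 52
W → A → F → M: 4+18+33 = 55
The minimum is 47.
One shortest path: W → F → A → M.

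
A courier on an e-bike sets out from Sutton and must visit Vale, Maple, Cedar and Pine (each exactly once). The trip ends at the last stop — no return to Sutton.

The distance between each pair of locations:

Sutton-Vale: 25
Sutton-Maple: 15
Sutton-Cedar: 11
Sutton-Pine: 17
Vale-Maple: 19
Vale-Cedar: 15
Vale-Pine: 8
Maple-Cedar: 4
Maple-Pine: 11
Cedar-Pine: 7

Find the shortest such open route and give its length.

There are 4! = 24 possible orderings.
Sutton→Vale→Maple→Cedar→Pine: 25+19+4+7 = 55
Sutton→Vale→Maple→Pine→Cedar: 25+19+11+7 = 62
Sutton→Vale→Cedar→Maple→Pine: 25+15+4+11 = 55
Sutton→Vale→Cedar→Pine→Maple: 25+15+7+11 = 58
Sutton→Vale→Pine→Maple→Cedar: 25+8+11+4 = 48
Sutton→Vale→Pine→Cedar→Maple: 25+8+7+4 = 44
Sutton→Maple→Vale→Cedar→Pine: 15+19+15+7 = 56
Sutton→Maple→Vale→Pine→Cedar: 15+19+8+7 = 49
Sutton→Maple→Cedar→Vale→Pine: 15+4+15+8 = 42
Sutton→Maple→Cedar→Pine→Vale: 15+4+7+8 = 34
Sutton→Maple→Pine→Vale→Cedar: 15+11+8+15 = 49
Sutton→Maple→Pine→Cedar→Vale: 15+11+7+15 = 48
Sutton→Cedar→Vale→Maple→Pine: 11+15+19+11 = 56
Sutton→Cedar→Vale→Pine→Maple: 11+15+8+11 = 45
… (10 more)
The minimum is 34.
One shortest path: Sutton → Maple → Cedar → Pine → Vale.

Minimum one-way distance = 34.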